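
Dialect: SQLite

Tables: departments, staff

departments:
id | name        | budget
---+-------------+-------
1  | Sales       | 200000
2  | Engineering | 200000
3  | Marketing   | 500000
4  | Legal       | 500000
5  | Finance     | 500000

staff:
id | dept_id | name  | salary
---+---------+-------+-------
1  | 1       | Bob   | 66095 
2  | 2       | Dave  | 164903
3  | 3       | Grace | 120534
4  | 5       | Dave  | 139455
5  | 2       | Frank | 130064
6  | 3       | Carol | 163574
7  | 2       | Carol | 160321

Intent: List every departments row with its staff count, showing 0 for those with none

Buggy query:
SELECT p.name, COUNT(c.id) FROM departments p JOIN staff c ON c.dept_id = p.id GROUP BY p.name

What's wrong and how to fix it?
Bug: An inner join excludes parents with zero children

Fix: Switch to LEFT JOIN to retain unmatched parent rows

Corrected query:
SELECT p.name, COUNT(c.id) FROM departments p LEFT JOIN staff c ON c.dept_id = p.id GROUP BY p.name

Result:
name        | COUNT(c.id)
------------+------------
Engineering | 3          
Finance     | 1          
Legal       | 0          
Marketing   | 2          
Sales       | 1          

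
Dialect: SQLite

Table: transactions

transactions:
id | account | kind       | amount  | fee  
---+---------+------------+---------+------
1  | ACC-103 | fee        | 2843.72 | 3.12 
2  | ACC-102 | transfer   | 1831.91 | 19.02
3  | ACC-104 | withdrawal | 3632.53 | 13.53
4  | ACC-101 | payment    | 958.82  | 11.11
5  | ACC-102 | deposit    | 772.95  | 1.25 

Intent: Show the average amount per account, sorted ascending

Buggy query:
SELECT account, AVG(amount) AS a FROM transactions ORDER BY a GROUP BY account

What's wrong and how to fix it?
Bug: ORDER BY appears before GROUP BY; SQL clause order requires GROUP BY first

Fix: Move ORDER BY to the end, after GROUP BY

Corrected query:
SELECT account, AVG(amount) AS a FROM transactions GROUP BY account ORDER BY a

Result:
account | a      
--------+--------
ACC-101 | 958.82 
ACC-102 | 1302.43
ACC-103 | 2843.72
ACC-104 | 3632.53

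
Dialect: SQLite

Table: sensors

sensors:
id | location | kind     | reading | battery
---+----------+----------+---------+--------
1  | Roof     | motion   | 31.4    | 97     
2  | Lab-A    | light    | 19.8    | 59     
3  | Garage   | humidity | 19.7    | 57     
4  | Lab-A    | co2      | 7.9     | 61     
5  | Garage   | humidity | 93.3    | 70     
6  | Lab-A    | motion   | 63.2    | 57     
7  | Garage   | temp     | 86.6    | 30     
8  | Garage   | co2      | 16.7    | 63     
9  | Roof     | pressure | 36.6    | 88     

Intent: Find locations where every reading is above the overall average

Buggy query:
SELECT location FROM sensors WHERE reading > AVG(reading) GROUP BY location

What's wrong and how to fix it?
Bug: WHERE evaluates per row before aggregation, so AVG() is unavailable

Fix: Compute the overall average in a scalar subquery and compare each group's MIN against it in HAVING

Corrected query:
SELECT location FROM sensors GROUP BY location HAVING MIN(reading) > (SELECT AVG(reading) FROM sensors)

Result:
(no rows)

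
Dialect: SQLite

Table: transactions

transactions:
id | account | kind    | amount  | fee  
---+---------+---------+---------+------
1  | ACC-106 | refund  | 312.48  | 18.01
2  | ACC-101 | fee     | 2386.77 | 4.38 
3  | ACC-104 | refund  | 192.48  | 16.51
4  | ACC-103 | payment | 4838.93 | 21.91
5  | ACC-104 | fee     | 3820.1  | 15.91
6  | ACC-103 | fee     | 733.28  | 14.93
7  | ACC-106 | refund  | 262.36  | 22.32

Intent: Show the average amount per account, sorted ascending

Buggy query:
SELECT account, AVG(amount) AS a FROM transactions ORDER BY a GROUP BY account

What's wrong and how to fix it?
Bug: ORDER BY appears before GROUP BY; SQL clause order requires GROUP BY first

Fix: Move ORDER BY to the end, after GROUP BY

Corrected query:
SELECT account, AVG(amount) AS a FROM transactions GROUP BY account ORDER BY a

Result:
account | a       
--------+---------
ACC-106 | 287.42  
ACC-104 | 2006.29 
ACC-101 | 2386.77 
ACC-103 | 2786.105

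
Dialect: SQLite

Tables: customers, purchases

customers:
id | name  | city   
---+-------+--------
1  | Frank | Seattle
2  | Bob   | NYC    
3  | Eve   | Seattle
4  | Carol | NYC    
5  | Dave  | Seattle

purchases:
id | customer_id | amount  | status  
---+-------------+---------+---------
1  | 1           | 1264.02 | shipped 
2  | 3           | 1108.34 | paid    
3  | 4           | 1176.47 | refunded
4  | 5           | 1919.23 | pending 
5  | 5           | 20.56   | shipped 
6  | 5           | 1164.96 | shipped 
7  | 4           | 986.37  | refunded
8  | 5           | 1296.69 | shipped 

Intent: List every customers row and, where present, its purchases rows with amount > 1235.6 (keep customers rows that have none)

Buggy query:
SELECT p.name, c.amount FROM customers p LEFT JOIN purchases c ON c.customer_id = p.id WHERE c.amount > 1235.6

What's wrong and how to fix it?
Bug: A WHERE condition on the right-hand table after LEFT JOIN drops unmatched parents

Fix: Put 'c.amount > 1235.6' in the JOIN's ON clause instead of WHERE

Corrected query:
SELECT p.name, c.amount FROM customers p LEFT JOIN purchases c ON c.customer_id = p.id AND c.amount > 1235.6

Result:
name  | amount 
------+--------
Frank | 1264.02
Bob   | NULL   
Eve   | NULL   
Carol | NULL   
Dave  | 1296.69
Dave  | 1919.23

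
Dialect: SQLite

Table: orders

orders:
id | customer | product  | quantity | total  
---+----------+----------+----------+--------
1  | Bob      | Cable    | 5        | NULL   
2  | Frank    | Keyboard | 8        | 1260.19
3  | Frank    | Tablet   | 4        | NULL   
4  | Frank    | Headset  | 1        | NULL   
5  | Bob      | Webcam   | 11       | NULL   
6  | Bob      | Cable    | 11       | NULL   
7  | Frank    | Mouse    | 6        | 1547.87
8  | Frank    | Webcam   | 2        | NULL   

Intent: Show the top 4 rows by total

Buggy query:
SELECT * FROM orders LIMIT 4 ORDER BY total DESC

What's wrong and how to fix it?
Bug: LIMIT must come after ORDER BY

Fix: Swap the clauses: ORDER BY first, then LIMIT

Corrected query:
SELECT * FROM orders ORDER BY total DESC LIMIT 4

Result:
id | customer | product  | quantity | total  
---+----------+----------+----------+--------
7  | Frank    | Mouse    | 6        | 1547.87
2  | Frank    | Keyboard | 8        | 1260.19
1  | Bob      | Cable    | 5        | NULL   
3  | Frank    | Tablet   | 4        | NULL   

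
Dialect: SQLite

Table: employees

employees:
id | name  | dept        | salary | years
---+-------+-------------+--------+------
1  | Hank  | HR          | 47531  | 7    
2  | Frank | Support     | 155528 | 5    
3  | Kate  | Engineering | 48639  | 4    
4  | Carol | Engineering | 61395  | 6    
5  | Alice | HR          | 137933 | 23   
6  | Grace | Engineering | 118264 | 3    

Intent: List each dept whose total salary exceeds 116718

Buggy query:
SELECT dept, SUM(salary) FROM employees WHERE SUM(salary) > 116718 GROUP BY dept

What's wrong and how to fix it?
Bug: WHERE runs before GROUP BY, so aggregates aren't available there

Fix: Use HAVING (which filters groups after aggregation) instead of WHERE

Corrected query:
SELECT dept, SUM(salary) FROM employees GROUP BY dept HAVING SUM(salary) > 116718

Result:
dept        | SUM(salary)
------------+------------
Engineering | 228298     
HR          | 185464     
Support     | 155528     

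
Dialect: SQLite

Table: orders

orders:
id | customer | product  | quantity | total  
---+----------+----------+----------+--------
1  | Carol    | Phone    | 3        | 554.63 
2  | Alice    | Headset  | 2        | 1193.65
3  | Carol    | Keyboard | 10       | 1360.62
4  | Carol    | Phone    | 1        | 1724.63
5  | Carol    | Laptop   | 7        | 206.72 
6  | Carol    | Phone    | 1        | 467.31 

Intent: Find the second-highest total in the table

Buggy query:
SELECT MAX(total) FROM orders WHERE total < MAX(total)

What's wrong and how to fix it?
Bug: MAX(total) on the right of the comparison is an aggregate-in-WHERE error

Fix: Compute the overall MAX in a subquery, then take MAX of rows below it

Corrected query:
SELECT MAX(total) FROM orders WHERE total < (SELECT MAX(total) FROM orders)

Result:
MAX(total)
----------
1360.62   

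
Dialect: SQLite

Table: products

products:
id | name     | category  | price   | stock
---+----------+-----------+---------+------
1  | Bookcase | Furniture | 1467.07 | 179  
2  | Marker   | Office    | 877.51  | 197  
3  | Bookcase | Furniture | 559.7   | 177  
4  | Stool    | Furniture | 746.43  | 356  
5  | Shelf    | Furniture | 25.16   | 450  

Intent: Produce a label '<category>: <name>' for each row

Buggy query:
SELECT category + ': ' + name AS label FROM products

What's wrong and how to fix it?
Bug: SQLite uses || for string concatenation; + coerces text to numbers (yielding 0)

Fix: Use the || operator for string concatenation

Corrected query:
SELECT category || ': ' || name AS label FROM products

Result:
label              
-------------------
Furniture: Bookcase
Office: Marker     
Furniture: Bookcase
Furniture: Stool   
Furniture: Shelf   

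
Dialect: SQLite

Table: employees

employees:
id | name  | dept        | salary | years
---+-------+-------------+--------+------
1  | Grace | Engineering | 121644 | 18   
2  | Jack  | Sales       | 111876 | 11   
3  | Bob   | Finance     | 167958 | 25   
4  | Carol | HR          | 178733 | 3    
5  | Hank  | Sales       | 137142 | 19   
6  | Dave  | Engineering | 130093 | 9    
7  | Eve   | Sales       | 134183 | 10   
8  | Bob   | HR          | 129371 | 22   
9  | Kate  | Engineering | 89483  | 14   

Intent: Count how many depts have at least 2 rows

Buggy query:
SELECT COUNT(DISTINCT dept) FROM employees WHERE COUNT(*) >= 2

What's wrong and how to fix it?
Bug: COUNT(*) cannot appear in WHERE; the per-group count doesn't exist yet

Fix: Use a subquery that GROUPs and filters with HAVING, then count its rows

Corrected query:
SELECT COUNT(*) FROM (SELECT dept FROM employees GROUP BY dept HAVING COUNT(*) >= 2)

Result:
COUNT(*)
--------
3       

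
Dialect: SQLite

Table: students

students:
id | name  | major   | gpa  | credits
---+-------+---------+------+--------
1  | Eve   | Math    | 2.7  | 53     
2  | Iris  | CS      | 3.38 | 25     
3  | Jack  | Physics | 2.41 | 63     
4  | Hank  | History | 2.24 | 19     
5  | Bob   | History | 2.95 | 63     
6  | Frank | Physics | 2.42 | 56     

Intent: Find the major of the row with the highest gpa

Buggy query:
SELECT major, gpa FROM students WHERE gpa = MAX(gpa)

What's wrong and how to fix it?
Bug: WHERE is evaluated per row; an aggregate over the whole table isn't defined there

Fix: Wrap MAX in a scalar subquery so WHERE compares against a single value

Corrected query:
SELECT major, gpa FROM students WHERE gpa = (SELECT MAX(gpa) FROM students)

Result:
major | gpa 
------+-----
CS    | 3.38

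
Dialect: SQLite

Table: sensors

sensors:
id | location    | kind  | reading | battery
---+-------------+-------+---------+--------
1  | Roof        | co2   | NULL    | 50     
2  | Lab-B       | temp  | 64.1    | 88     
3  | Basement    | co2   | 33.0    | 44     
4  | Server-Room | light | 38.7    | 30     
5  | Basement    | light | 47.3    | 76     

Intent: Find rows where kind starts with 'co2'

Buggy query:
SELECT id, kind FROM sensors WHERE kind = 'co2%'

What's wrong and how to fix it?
Bug: '=' compares the literal string including the % character; pattern matching needs LIKE

Fix: Use LIKE for wildcard pattern matching

Corrected query:
SELECT id, kind FROM sensors WHERE kind LIKE 'co2%'

Result:
id | kind
---+-----
1  | co2 
3  | co2 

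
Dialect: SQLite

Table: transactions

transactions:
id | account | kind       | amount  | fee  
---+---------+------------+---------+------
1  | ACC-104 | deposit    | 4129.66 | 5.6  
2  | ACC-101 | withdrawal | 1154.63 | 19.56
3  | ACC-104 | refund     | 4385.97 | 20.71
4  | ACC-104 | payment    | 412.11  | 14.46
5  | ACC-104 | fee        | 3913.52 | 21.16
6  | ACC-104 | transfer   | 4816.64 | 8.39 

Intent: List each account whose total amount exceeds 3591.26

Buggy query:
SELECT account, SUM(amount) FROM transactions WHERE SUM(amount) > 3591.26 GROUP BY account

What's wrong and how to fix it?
Bug: SUM(amount) is an aggregate, but WHERE filters rows before aggregation

Fix: Move the aggregate condition to a HAVING clause

Corrected query:
SELECT account, SUM(amount) FROM transactions GROUP BY account HAVING SUM(amount) > 3591.26

Result:
account | SUM(amount)
--------+------------
ACC-104 | 17657.9    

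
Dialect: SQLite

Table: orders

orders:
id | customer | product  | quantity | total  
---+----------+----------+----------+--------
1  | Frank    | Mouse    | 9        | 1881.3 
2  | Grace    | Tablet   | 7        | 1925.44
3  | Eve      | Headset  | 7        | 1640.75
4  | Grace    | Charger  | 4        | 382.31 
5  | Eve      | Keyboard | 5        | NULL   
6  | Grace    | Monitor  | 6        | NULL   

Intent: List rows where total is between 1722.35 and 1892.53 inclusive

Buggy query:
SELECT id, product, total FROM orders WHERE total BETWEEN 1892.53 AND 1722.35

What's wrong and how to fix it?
Bug: BETWEEN expects the lower bound first; with 1892.53 AND 1722.35 the range is empty

Fix: Swap the bounds so the smaller value comes first

Corrected query:
SELECT id, product, total FROM orders WHERE total BETWEEN 1722.35 AND 1892.53

Result:
id | product | total 
---+---------+-------
1  | Mouse   | 1881.3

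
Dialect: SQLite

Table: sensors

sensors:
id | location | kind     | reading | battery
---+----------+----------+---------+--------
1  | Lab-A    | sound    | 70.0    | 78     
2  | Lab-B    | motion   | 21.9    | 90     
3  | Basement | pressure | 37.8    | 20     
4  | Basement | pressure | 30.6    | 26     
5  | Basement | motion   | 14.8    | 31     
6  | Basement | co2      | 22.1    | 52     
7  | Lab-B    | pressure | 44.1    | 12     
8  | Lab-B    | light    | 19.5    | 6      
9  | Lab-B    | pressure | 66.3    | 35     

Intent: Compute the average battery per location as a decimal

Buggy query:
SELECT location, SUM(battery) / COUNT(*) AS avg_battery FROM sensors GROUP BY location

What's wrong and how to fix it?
Bug: Both operands are integers, so '/' performs integer division and truncates

Fix: Multiply by 1.0 (or CAST to REAL) to force floating-point division

Corrected query:
SELECT location, SUM(battery) * 1.0 / COUNT(*) AS avg_battery FROM sensors GROUP BY location

Result:
location | avg_battery
---------+------------
Basement | 32.25      
Lab-A    | 78         
Lab-B    | 35.75      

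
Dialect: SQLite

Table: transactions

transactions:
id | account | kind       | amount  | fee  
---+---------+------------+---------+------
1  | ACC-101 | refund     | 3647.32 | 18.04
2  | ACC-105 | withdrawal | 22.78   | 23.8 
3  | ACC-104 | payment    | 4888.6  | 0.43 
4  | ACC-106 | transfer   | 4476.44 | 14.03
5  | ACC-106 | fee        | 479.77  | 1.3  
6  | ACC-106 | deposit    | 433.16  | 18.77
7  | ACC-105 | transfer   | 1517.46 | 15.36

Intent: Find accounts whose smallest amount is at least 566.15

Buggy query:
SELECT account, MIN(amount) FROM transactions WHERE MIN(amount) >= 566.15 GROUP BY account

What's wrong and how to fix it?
Bug: MIN() in WHERE is a misuse of aggregate

Fix: Use HAVING for the per-group MIN condition

Corrected query:
SELECT account, MIN(amount) FROM transactions GROUP BY account HAVING MIN(amount) >= 566.15

Result:
account | MIN(amount)
--------+------------
ACC-101 | 3647.32    
ACC-104 | 4888.6     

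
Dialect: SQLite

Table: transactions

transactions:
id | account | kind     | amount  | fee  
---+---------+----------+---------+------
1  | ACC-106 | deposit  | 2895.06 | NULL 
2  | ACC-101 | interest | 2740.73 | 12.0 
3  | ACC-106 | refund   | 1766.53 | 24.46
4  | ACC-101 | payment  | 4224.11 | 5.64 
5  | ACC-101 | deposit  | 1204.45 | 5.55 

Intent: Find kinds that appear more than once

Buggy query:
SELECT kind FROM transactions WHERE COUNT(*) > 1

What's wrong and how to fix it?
Bug: WHERE can't reference COUNT(*); aggregates are computed after WHERE

Fix: Group first, then use HAVING for the count condition

Corrected query:
SELECT kind FROM transactions GROUP BY kind HAVING COUNT(*) > 1

Result:
kind   
-------
deposit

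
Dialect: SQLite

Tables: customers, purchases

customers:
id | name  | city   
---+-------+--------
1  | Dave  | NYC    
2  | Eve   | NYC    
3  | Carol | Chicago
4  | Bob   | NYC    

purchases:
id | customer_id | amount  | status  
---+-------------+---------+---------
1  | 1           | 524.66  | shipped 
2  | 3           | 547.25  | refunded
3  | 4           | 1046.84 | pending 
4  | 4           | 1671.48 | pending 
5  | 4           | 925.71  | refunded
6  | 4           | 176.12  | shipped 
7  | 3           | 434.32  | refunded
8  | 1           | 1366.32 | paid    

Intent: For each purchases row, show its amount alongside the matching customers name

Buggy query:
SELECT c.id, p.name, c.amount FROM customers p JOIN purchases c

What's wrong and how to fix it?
Bug: JOIN with no ON clause produces a cartesian product; every purchases row pairs with every customers row

Fix: Specify the join condition linking the foreign key to the parent id

Corrected query:
SELECT c.id, p.name, c.amount FROM customers p JOIN purchases c ON c.customer_id = p.id

Result:
id | name  | amount 
---+-------+--------
1  | Dave  | 524.66 
2  | Carol | 547.25 
3  | Bob   | 1046.84
4  | Bob   | 1671.48
5  | Bob   | 925.71 
6  | Bob   | 176.12 
7  | Carol | 434.32 
8  | Dave  | 1366.32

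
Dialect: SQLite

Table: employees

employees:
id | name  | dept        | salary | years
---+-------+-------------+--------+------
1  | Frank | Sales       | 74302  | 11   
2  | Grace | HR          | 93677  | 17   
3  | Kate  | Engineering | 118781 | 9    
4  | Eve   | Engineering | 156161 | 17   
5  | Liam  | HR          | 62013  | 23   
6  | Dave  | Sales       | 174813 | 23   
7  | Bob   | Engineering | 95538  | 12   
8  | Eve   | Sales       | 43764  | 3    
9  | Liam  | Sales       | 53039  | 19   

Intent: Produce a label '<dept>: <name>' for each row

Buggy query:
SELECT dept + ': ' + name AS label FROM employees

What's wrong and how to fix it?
Bug: '+' is numeric addition; on text columns SQLite converts them to 0 instead of concatenating

Fix: Replace + with || to concatenate text

Corrected query:
SELECT dept || ': ' || name AS label FROM employees

Result:
label            
-----------------
Sales: Frank     
HR: Grace        
Engineering: Kate
Engineering: Eve 
HR: Liam         
Sales: Dave      
Engineering: Bob 
Sales: Eve       
Sales: Liam      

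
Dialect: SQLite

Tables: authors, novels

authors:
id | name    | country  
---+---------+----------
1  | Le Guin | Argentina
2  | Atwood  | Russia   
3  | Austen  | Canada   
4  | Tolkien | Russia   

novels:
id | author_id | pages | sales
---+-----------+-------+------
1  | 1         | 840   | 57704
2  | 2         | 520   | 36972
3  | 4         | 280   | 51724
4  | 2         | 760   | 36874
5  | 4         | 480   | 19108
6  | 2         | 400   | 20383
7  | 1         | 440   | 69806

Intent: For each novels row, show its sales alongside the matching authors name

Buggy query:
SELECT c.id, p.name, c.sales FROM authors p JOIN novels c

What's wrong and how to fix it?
Bug: Missing join condition: each novels row is matched to all authors rows instead of just its own

Fix: Add ON c.author_id = p.id to the JOIN

Corrected query:
SELECT c.id, p.name, c.sales FROM authors p JOIN novels c ON c.author_id = p.id

Result:
id | name    | sales
---+---------+------
1  | Le Guin | 57704
2  | Atwood  | 36972
3  | Tolkien | 51724
4  | Atwood  | 36874
5  | Tolkien | 19108
6  | Atwood  | 20383
7  | Le Guin | 69806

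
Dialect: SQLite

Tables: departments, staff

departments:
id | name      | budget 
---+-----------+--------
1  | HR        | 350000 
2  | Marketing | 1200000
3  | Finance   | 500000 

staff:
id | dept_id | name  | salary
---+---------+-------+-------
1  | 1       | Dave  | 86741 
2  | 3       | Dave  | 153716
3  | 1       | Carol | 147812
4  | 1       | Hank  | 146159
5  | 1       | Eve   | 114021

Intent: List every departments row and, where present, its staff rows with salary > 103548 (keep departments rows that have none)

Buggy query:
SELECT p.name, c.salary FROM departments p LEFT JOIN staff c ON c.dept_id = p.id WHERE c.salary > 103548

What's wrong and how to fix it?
Bug: A WHERE condition on the right-hand table after LEFT JOIN drops unmatched parents

Fix: Move the right-table condition into the ON clause so unmatched parents are kept

Corrected query:
SELECT p.name, c.salary FROM departments p LEFT JOIN staff c ON c.dept_id = p.id AND c.salary > 103548

Result:
name      | salary
----------+-------
HR        | 114021
HR        | 146159
HR        | 147812
Marketing | NULL  
Finance   | 153716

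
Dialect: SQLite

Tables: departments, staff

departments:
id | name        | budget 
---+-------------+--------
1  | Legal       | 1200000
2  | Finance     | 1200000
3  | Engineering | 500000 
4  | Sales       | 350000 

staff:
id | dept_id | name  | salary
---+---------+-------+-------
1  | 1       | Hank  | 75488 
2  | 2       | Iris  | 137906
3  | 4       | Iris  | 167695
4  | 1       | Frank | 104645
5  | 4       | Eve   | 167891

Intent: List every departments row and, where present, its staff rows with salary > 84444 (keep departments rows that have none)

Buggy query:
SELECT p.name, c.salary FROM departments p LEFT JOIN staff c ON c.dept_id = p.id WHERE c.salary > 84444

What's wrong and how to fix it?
Bug: A WHERE condition on the right-hand table after LEFT JOIN drops unmatched parents

Fix: Put 'c.salary > 84444' in the JOIN's ON clause instead of WHERE

Corrected query:
SELECT p.name, c.salary FROM departments p LEFT JOIN staff c ON c.dept_id = p.id AND c.salary > 84444

Result:
name        | salary
------------+-------
Legal       | 104645
Finance     | 137906
Engineering | NULL  
Sales       | 167695
Sales       | 167891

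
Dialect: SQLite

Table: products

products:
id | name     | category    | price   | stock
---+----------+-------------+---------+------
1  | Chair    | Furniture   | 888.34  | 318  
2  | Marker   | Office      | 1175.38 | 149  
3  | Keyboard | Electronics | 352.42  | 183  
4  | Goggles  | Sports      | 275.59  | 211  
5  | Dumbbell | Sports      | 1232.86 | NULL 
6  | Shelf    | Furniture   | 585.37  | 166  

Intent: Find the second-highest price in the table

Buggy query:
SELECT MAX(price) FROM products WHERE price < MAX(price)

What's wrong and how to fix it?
Bug: The inner MAX is an aggregate inside WHERE, which is not allowed

Fix: Compute the overall MAX in a subquery, then take MAX of rows below it

Corrected query:
SELECT MAX(price) FROM products WHERE price < (SELECT MAX(price) FROM products)

Result:
MAX(price)
----------
1175.38   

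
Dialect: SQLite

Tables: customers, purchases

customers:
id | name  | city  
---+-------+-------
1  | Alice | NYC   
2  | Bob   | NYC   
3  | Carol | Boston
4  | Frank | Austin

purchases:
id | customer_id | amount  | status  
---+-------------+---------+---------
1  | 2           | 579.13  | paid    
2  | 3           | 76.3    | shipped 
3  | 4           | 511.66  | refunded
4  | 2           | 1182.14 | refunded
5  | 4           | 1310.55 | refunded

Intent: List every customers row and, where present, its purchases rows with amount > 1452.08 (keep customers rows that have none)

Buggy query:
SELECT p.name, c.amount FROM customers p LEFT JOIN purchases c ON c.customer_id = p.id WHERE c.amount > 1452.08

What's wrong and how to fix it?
Bug: Filtering c.amount in WHERE discards the NULL rows produced by LEFT JOIN, turning it into an inner join

Fix: Put 'c.amount > 1452.08' in the JOIN's ON clause instead of WHERE

Corrected query:
SELECT p.name, c.amount FROM customers p LEFT JOIN purchases c ON c.customer_id = p.id AND c.amount > 1452.08

Result:
name  | amount
------+-------
Alice | NULL  
Bob   | NULL  
Carol | NULL  
Frank | NULL  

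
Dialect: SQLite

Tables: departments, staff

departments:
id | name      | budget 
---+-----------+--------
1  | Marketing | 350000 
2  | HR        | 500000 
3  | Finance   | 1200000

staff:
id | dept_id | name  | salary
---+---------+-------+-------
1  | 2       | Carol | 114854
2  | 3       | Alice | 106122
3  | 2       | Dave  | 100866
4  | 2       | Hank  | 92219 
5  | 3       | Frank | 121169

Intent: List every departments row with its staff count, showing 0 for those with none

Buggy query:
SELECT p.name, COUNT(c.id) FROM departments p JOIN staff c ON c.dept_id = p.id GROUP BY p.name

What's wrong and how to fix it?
Bug: INNER JOIN drops departments rows that have no matching staff rows

Fix: Use LEFT JOIN so parents without children still appear (COUNT(c.id) gives 0)

Corrected query:
SELECT p.name, COUNT(c.id) FROM departments p LEFT JOIN staff c ON c.dept_id = p.id GROUP BY p.name

Result:
name      | COUNT(c.id)
----------+------------
Finance   | 2          
HR        | 3          
Marketing | 0          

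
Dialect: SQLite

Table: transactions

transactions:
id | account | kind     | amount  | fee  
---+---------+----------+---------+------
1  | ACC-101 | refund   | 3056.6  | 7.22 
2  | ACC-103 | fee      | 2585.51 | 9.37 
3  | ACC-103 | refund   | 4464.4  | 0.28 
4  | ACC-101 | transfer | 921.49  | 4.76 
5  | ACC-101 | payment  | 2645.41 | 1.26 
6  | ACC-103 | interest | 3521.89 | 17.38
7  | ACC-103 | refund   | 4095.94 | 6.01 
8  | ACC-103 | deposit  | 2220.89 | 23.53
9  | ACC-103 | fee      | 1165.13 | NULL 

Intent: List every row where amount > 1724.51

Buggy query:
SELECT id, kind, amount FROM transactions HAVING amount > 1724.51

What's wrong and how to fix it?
Bug: HAVING filters the output of aggregation, but this query has no GROUP BY and no aggregate functions, so SQLite rejects it (HAVING clause on a non-aggregate query); the condition here is per row

Fix: Replace HAVING with WHERE since the condition applies to individual rows

Corrected query:
SELECT id, kind, amount FROM transactions WHERE amount > 1724.51

Result:
id | kind     | amount 
---+----------+--------
1  | refund   | 3056.6 
2  | fee      | 2585.51
3  | refund   | 4464.4 
5  | payment  | 2645.41
6  | interest | 3521.89
7  | refund   | 4095.94
8  | deposit  | 2220.89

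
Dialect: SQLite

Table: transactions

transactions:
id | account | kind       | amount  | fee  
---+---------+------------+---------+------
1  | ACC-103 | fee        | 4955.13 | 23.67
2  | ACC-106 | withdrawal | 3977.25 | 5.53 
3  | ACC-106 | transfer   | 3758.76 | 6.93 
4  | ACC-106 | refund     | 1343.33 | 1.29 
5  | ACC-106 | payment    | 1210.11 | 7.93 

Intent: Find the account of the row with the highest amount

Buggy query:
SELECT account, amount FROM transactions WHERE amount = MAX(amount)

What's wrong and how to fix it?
Bug: WHERE is evaluated per row; an aggregate over the whole table isn't defined there

Fix: Wrap MAX in a scalar subquery so WHERE compares against a single value

Corrected query:
SELECT account, amount FROM transactions WHERE amount = (SELECT MAX(amount) FROM transactions)

Result:
account | amount 
--------+--------
ACC-103 | 4955.13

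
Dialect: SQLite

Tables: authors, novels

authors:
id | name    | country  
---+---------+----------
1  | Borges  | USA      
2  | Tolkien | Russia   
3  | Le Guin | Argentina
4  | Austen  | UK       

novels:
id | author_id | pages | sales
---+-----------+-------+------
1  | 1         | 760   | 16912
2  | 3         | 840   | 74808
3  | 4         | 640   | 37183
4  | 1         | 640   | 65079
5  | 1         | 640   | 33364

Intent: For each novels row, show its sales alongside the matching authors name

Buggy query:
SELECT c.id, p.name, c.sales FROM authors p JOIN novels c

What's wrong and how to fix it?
Bug: Missing join condition: each novels row is matched to all authors rows instead of just its own

Fix: Add ON c.author_id = p.id to the JOIN

Corrected query:
SELECT c.id, p.name, c.sales FROM authors p JOIN novels c ON c.author_id = p.id

Result:
id | name    | sales
---+---------+------
1  | Borges  | 16912
2  | Le Guin | 74808
3  | Austen  | 37183
4  | Borges  | 65079
5  | Borges  | 33364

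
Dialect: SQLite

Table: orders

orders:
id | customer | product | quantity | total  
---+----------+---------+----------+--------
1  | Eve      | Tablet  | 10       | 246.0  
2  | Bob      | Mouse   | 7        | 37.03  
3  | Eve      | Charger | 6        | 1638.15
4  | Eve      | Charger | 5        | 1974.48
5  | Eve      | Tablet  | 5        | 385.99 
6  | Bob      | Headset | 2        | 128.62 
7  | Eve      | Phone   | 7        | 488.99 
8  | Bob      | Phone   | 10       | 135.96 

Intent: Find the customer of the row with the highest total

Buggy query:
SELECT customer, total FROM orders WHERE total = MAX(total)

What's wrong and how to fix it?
Bug: MAX(total) is an aggregate and cannot be used directly in WHERE

Fix: Use a subquery: WHERE total = (SELECT MAX(total) FROM orders)

Corrected query:
SELECT customer, total FROM orders WHERE total = (SELECT MAX(total) FROM orders)

Result:
customer | total  
---------+--------
Eve      | 1974.48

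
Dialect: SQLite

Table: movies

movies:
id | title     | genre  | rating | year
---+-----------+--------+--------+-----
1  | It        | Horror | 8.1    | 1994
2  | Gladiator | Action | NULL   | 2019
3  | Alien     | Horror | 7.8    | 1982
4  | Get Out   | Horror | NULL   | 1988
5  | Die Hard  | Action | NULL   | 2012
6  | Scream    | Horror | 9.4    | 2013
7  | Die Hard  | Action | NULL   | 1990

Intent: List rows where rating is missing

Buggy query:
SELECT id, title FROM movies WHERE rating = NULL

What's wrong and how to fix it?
Bug: '= NULL' is always unknown in SQL three-valued logic, so no rows match

Fix: Replace '= NULL' with 'IS NULL'

Corrected query:
SELECT id, title FROM movies WHERE rating IS NULL

Result:
id | title    
---+----------
2  | Gladiator
4  | Get Out  
5  | Die Hard 
7  | Die Hard 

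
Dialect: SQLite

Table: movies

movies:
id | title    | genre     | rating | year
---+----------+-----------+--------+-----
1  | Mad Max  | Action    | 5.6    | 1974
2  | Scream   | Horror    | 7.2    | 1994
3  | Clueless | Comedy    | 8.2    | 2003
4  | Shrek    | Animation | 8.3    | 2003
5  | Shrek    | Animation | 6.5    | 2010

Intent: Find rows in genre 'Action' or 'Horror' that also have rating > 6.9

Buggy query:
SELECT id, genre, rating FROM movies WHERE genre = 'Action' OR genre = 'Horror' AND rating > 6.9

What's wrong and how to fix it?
Bug: Without parentheses, AND is evaluated before OR, so the rating filter only applies to the 'Horror' branch

Fix: Add parentheses around the OR so the AND applies to both alternatives

Corrected query:
SELECT id, genre, rating FROM movies WHERE (genre = 'Action' OR genre = 'Horror') AND rating > 6.9

Result:
id | genre  | rating
---+--------+-------
2  | Horror | 7.2   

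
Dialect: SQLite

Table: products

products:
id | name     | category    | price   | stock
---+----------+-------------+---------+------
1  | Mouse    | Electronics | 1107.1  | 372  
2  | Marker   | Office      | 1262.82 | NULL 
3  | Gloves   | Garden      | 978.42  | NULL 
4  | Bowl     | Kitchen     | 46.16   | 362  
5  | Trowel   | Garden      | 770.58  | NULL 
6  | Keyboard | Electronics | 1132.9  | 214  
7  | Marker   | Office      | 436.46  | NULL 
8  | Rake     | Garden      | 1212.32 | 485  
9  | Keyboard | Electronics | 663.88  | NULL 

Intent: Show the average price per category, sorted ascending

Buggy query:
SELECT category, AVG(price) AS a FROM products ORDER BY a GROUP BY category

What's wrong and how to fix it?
Bug: GROUP BY must precede ORDER BY

Fix: Move ORDER BY to the end, after GROUP BY

Corrected query:
SELECT category, AVG(price) AS a FROM products GROUP BY category ORDER BY a

Result:
category    | a         
------------+-----------
Kitchen     | 46.16     
Office      | 849.64    
Electronics | 967.96    
Garden      | 987.106667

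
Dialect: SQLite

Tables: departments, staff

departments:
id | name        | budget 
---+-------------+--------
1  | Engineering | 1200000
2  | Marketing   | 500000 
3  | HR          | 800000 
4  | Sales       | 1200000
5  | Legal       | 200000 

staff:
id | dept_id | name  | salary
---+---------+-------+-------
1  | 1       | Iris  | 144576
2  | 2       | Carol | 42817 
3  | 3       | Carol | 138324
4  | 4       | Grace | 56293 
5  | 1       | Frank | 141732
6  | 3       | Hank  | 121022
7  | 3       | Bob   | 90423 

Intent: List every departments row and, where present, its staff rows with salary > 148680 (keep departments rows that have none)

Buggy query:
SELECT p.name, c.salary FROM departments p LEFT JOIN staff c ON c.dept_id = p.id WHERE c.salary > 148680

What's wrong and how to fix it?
Bug: A WHERE condition on the right-hand table after LEFT JOIN drops unmatched parents

Fix: Move the right-table condition into the ON clause so unmatched parents are kept

Corrected query:
SELECT p.name, c.salary FROM departments p LEFT JOIN staff c ON c.dept_id = p.id AND c.salary > 148680

Result:
name        | salary
------------+-------
Engineering | NULL  
Marketing   | NULL  
HR          | NULL  
Sales       | NULL  
Legal       | NULL  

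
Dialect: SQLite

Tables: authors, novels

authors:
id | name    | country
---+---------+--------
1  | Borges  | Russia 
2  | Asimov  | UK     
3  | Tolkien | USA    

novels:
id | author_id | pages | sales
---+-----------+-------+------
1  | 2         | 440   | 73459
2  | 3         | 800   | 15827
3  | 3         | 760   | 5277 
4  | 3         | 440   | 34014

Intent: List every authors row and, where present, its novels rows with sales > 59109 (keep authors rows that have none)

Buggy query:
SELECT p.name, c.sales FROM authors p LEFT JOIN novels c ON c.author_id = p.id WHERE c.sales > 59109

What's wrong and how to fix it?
Bug: Filtering c.sales in WHERE discards the NULL rows produced by LEFT JOIN, turning it into an inner join

Fix: Put 'c.sales > 59109' in the JOIN's ON clause instead of WHERE

Corrected query:
SELECT p.name, c.sales FROM authors p LEFT JOIN novels c ON c.author_id = p.id AND c.sales > 59109

Result:
name    | sales
--------+------
Borges  | NULL 
Asimov  | 73459
Tolkien | NULL 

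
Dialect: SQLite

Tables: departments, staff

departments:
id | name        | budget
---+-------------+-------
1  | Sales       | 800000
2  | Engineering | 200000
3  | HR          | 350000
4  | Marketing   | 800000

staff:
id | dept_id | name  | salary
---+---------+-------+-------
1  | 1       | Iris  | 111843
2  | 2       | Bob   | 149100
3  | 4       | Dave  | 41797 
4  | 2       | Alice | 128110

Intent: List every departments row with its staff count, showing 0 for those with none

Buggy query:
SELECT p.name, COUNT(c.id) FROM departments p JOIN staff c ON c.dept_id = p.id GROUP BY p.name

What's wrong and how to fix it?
Bug: An inner join excludes parents with zero children

Fix: Use LEFT JOIN so parents without children still appear (COUNT(c.id) gives 0)

Corrected query:
SELECT p.name, COUNT(c.id) FROM departments p LEFT JOIN staff c ON c.dept_id = p.id GROUP BY p.name

Result:
name        | COUNT(c.id)
------------+------------
Engineering | 2          
HR          | 0          
Marketing   | 1          
Sales       | 1          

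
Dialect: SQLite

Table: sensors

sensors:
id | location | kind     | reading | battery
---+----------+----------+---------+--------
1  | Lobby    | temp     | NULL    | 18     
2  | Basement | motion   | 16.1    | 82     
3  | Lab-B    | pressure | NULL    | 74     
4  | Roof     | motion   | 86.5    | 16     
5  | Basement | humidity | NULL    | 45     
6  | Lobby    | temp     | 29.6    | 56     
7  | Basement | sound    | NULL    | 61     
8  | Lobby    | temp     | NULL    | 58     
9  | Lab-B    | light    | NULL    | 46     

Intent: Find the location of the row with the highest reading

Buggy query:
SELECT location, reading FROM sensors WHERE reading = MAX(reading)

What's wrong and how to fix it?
Bug: MAX(reading) is an aggregate and cannot be used directly in WHERE

Fix: Use a subquery: WHERE reading = (SELECT MAX(reading) FROM sensors)

Corrected query:
SELECT location, reading FROM sensors WHERE reading = (SELECT MAX(reading) FROM sensors)

Result:
location | reading
---------+--------
Roof     | 86.5   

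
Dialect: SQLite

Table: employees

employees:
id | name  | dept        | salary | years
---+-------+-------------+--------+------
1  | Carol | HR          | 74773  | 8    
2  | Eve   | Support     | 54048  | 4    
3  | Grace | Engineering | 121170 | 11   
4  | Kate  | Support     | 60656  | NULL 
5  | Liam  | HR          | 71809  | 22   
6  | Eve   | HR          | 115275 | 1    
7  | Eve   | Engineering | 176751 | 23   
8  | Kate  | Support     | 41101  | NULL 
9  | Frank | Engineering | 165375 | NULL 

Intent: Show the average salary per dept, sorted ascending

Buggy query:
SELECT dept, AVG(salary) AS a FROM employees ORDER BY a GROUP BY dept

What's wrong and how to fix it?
Bug: GROUP BY must precede ORDER BY

Fix: Reorder: SELECT … FROM … GROUP BY … ORDER BY …

Corrected query:
SELECT dept, AVG(salary) AS a FROM employees GROUP BY dept ORDER BY a

Result:
dept        | a           
------------+-------------
Support     | 51935       
HR          | 87285.666667
Engineering | 154432      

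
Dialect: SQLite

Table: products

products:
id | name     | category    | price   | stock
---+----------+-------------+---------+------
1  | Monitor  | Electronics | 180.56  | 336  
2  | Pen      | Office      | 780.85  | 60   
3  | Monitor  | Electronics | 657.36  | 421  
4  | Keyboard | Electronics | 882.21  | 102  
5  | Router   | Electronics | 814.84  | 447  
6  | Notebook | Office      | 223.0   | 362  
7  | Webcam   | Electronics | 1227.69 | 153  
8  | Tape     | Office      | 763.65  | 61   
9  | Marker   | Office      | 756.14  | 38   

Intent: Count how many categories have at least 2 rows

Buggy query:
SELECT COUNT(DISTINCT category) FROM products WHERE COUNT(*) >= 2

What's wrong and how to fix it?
Bug: COUNT(*) cannot appear in WHERE; the per-group count doesn't exist yet

Fix: Use a subquery that GROUPs and filters with HAVING, then count its rows

Corrected query:
SELECT COUNT(*) FROM (SELECT category FROM products GROUP BY category HAVING COUNT(*) >= 2)

Result:
COUNT(*)
--------
2       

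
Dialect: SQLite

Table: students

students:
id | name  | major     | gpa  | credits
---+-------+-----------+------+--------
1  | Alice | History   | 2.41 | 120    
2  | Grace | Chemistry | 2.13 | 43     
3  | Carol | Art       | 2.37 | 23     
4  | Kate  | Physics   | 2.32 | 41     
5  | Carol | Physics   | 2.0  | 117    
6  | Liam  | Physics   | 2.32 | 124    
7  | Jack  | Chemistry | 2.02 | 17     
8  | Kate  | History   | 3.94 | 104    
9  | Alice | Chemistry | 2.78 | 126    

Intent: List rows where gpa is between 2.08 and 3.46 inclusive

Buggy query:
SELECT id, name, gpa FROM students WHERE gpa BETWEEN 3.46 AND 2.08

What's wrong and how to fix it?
Bug: BETWEEN expects the lower bound first; with 3.46 AND 2.08 the range is empty

Fix: Write BETWEEN 2.08 AND 3.46

Corrected query:
SELECT id, name, gpa FROM students WHERE gpa BETWEEN 2.08 AND 3.46

Result:
id | name  | gpa 
---+-------+-----
1  | Alice | 2.41
2  | Grace | 2.13
3  | Carol | 2.37
4  | Kate  | 2.32
6  | Liam  | 2.32
9  | Alice | 2.78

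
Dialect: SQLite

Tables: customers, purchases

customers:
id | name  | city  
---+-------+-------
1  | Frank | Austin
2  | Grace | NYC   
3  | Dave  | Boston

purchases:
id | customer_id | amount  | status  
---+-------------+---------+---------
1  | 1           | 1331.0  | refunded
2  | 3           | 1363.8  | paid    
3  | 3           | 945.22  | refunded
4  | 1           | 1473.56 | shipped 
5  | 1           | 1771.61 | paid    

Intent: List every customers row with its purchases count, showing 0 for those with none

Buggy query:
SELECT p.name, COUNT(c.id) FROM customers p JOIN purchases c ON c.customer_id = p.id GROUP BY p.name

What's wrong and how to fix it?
Bug: An inner join excludes parents with zero children

Fix: Use LEFT JOIN so parents without children still appear (COUNT(c.id) gives 0)

Corrected query:
SELECT p.name, COUNT(c.id) FROM customers p LEFT JOIN purchases c ON c.customer_id = p.id GROUP BY p.name

Result:
name  | COUNT(c.id)
------+------------
Dave  | 2          
Frank | 3          
Grace | 0          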